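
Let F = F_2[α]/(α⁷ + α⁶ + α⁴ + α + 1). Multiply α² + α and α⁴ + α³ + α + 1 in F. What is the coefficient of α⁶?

Multiply in F_2[α]: (α² + α)·(α⁴ + α³ + α + 1) = α⁶ + α⁴ + α³ + α.
Reduced: α⁶ + α⁴ + α³ + α.

1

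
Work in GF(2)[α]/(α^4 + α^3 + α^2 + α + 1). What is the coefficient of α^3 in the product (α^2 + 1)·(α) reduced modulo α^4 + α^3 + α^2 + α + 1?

Multiply in GF(2)[α]: (α^2 + 1)·(α) = α^3 + α.
Reduced: α^3 + α.

1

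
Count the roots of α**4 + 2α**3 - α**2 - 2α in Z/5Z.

Write P(α) = α**4 + 2α**3 - α**2 - 2α.
Evaluate at each of the 5 elements of Z/5Z:
P(0) = 0 → root; P(1) = 0 → root; P(2) = 4; P(3) = 0 → root; P(4) = 0 → root.
Roots: {0, 1, 3, 4}.

4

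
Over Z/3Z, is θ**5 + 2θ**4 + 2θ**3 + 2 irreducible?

Write P(θ) = θ**5 + 2θ**4 + 2θ**3 + 2.
Check for roots in Z/3Z: P(0) = 2; P(1) = 1; P(2) = 1.
No roots, so no linear factors.
Monic irreducibles of degree 2 over GF(3): θ**2 + 1, θ**2 + θ + 2, θ**2 + 2θ + 2.
None of them divide P (all give nonzero remainder).
No irreducible factor of degree ≤ 2 exists, so P is irreducible over GF(3).

Yes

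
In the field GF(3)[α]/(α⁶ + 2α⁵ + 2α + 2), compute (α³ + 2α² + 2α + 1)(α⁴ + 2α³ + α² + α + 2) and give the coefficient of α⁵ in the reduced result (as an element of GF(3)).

0

Multiply in GF(3)[α]: (α³ + 2α² + 2α + 1)·(α⁴ + 2α³ + α² + α + 2) = α⁷ + α⁶ + α⁵ + 2α⁴ + 2α³ + α² + 2α + 2.
Reduce using α⁶ ≡ α⁵ + α + 1 (mod α⁶ + 2α⁵ + 2α + 2).
Reduced: 2α⁴ + 2α³ + 2α² + 2α + 1.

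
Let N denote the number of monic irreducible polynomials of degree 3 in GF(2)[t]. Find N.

2

By the necklace-counting formula, N_2(3) = (1/3) Σ_{d|3} μ(3/d)·2^d.
Divisors of 3: 1, 3; μ(3/d) for each: -1, 1.
Σ = − 2^1 + 2^3 = 6.
N = 6/3 = 2.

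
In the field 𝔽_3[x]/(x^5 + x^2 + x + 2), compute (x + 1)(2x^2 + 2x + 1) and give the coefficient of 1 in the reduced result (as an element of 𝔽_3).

1

Multiply in 𝔽_3[x]: (x + 1)·(2x^2 + 2x + 1) = 2x^3 + x^2 + 1.
Reduced: 2x^3 + x^2 + 1.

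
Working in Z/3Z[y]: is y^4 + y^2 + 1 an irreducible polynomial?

No

Write f(y) = y^4 + y^2 + 1.
Check for roots in Z/3Z: f(0) = 1; f(1) = 0 → root; f(2) = 0 → root.
f(1) = 0, so (y − 1) divides f(y); f is reducible.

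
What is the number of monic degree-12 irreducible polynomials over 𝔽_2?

Gauss's count: N_{2}(12) = (1/12) Σ_{d|12} μ(12/d)·2^d.
Divisors of 12: 1, 2, 3, 4, 6, 12; μ(12/d) for each: 0, 1, 0, -1, -1, 1.
Σ = 2^2 − 2^4 − 2^6 + 2^12 = 4020.
N = 4020/12 = 335.

335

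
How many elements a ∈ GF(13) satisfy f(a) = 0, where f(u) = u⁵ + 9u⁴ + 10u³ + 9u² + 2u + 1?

3

Evaluate at each of the 13 elements of GF(13):
f(0) = 1; f(1) = 6; f(2) = 11; f(3) = 4; f(4) = 0 → root; f(5) = 5; f(6) = 6; f(7) = 0 → root; f(8) = 10; f(9) = 10; f(10) = 6; f(11) = 0 → root; f(12) = 6.
Roots: {4, 7, 11}.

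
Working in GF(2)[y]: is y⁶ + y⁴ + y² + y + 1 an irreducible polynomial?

Write f(y) = y⁶ + y⁴ + y² + y + 1.
Check for roots in GF(2): f(0) = 1; f(1) = 1.
No roots, so no linear factors.
Monic irreducibles of degree 2 over GF(2): y² + y + 1.
None of them divide f (all give nonzero remainder).
Monic irreducibles of degree 3 over GF(2): y³ + y + 1, y³ + y² + 1.
None of them divide f (all give nonzero remainder).
No irreducible factor of degree ≤ 3 exists, so f is irreducible over GF(2).

Yes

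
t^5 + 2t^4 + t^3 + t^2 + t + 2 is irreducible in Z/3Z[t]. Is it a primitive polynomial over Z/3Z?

Write f(t) = t^5 + 2t^4 + t^3 + t^2 + t + 2.
|GF(3^5)^×| = 3^5 − 1 = 242. Prime factorization: 242 = 2·11^2.
f is primitive ⇔ t has order 242 in GF(3)[t]/(f), i.e. t^(242/q) ≠ 1 for each prime q | 242.
t^(121) mod f = 1
t^(22) mod f = t^4 + 2t^2 + 2t + 1.
Since t^(121) = 1, the order of t divides 121 < 242; not primitive.

No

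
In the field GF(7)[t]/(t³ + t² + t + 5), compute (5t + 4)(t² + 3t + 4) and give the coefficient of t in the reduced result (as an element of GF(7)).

6

Multiply in GF(7)[t]: (5t + 4)·(t² + 3t + 4) = 5t³ + 5t² + 4t + 2.
Reduce using t³ ≡ 6t² + 6t + 2 (mod t³ + t² + t + 5).
Reduced: 6t + 5.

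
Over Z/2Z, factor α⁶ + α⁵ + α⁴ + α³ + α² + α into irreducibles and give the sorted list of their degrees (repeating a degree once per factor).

1, 1, 2, 2

Write h(α) = α⁶ + α⁵ + α⁴ + α³ + α² + α.
Roots in Z/2Z: h(0) = 0 → root; h(1) = 0 → root.
Linear factors from roots: (α), (α + 1).
Complete factorization: h(α) = (α)·(α + 1)·(α² + α + 1)^2.
Factor degrees with multiplicity: 1 + 1 + 2 + 2 = 6.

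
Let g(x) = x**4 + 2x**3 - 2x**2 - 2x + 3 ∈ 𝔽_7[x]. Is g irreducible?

Check for roots in 𝔽_7: g(0) = 3; g(1) = 2; g(2) = 2; g(3) = 2; g(4) = 4; g(5) = 6; g(6) = 2.
No roots, so no linear factors.
Degree-2 irreducible divisors: test the 21 monic irreducibles of degree 2 over GF(7).
None of them divide g (all give nonzero remainder).
No irreducible factor of degree ≤ 2 exists, so g is irreducible over GF(7).

Yes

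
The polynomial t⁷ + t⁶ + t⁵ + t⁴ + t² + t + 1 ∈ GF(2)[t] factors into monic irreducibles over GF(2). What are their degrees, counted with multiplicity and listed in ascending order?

7

Write g(t) = t⁷ + t⁶ + t⁵ + t⁴ + t² + t + 1.
Roots in GF(2): g(0) = 1; g(1) = 1.
Complete factorization: g(t) = (t⁷ + t⁶ + t⁵ + t⁴ + t² + t + 1).
Factor degrees with multiplicity: 7 = 7.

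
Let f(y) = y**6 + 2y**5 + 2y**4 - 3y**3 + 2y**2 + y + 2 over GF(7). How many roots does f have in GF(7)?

Evaluate at each of the 7 elements of GF(7):
f(0) = 2; f(1) = 0 → root; f(2) = 1; f(3) = 3; f(4) = 6; f(5) = 1; f(6) = 0 → root.
Roots: {1, 6}.

2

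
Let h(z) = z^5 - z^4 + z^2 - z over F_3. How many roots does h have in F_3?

3

Evaluate at each of the 3 elements of F_3:
h(0) = 0 → root; h(1) = 0 → root; h(2) = 0 → root.
Roots: {0, 1, 2}.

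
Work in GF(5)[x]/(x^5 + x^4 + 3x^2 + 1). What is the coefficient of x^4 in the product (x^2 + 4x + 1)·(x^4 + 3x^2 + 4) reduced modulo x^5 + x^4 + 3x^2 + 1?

1

Multiply in GF(5)[x]: (x^2 + 4x + 1)·(x^4 + 3x^2 + 4) = x^6 + 4x^5 + 4x^4 + 2x^3 + 2x^2 + x + 4.
Reduce using x^5 ≡ 4x^4 + 2x^2 + 4 (mod x^5 + x^4 + 3x^2 + 1).
Reduced: x^4 + 4x^3 + 3x^2 + 1.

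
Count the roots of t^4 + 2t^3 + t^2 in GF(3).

2

Write h(t) = t^4 + 2t^3 + t^2.
Evaluate at each of the 3 elements of GF(3):
h(0) = 0 → root; h(1) = 1; h(2) = 0 → root.
Roots: {0, 2}.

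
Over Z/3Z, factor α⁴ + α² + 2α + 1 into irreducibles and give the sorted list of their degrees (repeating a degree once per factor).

4

Write g(α) = α⁴ + α² + 2α + 1.
Roots in Z/3Z: g(0) = 1; g(1) = 2; g(2) = 1.
Complete factorization: g(α) = (α⁴ + α² + 2α + 1).
Factor degrees with multiplicity: 4 = 4.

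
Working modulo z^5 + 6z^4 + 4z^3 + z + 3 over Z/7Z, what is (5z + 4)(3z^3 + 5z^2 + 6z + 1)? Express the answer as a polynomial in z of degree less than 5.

Multiply in Z/7Z[z]: (5z + 4)·(3z^3 + 5z^2 + 6z + 1) = z^4 + 2z^3 + z^2 + z + 4.
Reduced: z^4 + 2z^3 + z^2 + z + 4.

z^4 + 2z^3 + z^2 + z + 4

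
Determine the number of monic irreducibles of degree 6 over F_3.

Gauss's count: N_{3}(6) = (1/6) Σ_{d|6} μ(6/d)·3^d.
Divisors of 6: 1, 2, 3, 6; μ(6/d) for each: 1, -1, -1, 1.
Σ = 3^1 − 3^2 − 3^3 + 3^6 = 696.
N = 696/6 = 116.

116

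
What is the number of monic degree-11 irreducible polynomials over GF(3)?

16104

The number of monic irreducibles of degree 11 over GF(3) is (1/11)·Σ_{d∣11} μ(11/d) 3^d.
Divisors of 11: 1, 11; μ(11/d) for each: -1, 1.
Σ = − 3^1 + 3^11 = 177144.
N = 177144/11 = 16104.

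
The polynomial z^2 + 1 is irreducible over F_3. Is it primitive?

Write f(z) = z^2 + 1.
|GF(3^2)^×| = 3^2 − 1 = 8. Prime factorization: 8 = 2^3.
f is primitive ⇔ z has order 8 in GF(3)[z]/(f), i.e. z^(8/q) ≠ 1 for each prime q | 8.
z^(4) mod f = 1
Since z^(4) = 1, the order of z divides 4 < 8; not primitive.

No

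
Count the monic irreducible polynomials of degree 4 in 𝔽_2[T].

3

x^(2^4) − x is the product of all monic irreducibles of degree dividing 4; Möbius inversion gives N = (1/4) Σ μ(4/d)·2^d.
Divisors of 4: 1, 2, 4; μ(4/d) for each: 0, -1, 1.
Σ = − 2^2 + 2^4 = 12.
N = 12/4 = 3.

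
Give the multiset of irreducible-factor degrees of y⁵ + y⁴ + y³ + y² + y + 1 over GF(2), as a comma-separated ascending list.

Write f(y) = y⁵ + y⁴ + y³ + y² + y + 1.
Roots in GF(2): f(0) = 1; f(1) = 0 → root.
Linear factors from roots: (y + 1).
Complete factorization: f(y) = (y + 1)·(y² + y + 1)^2.
Factor degrees with multiplicity: 1 + 2 + 2 = 5.

1, 2, 2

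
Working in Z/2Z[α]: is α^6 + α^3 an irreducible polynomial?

Write g(α) = α^6 + α^3.
Check for roots in Z/2Z: g(0) = 0 → root; g(1) = 0 → root.
g(0) = 0, so (α) divides g(α); g is reducible.

No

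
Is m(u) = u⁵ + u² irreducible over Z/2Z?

No

Check for roots in Z/2Z: m(0) = 0 → root; m(1) = 0 → root.
m(0) = 0, so (u) divides m(u); m is reducible.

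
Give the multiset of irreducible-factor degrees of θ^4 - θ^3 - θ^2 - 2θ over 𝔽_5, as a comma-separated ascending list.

Write f(θ) = θ^4 - θ^3 - θ^2 - 2θ.
Roots in 𝔽_5: f(0) = 0 → root; f(1) = 2; f(2) = 0 → root; f(3) = 4; f(4) = 3.
Linear factors from roots: (θ), (θ - 2).
Complete factorization: f(θ) = (θ)·(θ - 2)·(θ^2 + θ + 1).
Factor degrees with multiplicity: 1 + 1 + 2 = 4.

1, 1, 2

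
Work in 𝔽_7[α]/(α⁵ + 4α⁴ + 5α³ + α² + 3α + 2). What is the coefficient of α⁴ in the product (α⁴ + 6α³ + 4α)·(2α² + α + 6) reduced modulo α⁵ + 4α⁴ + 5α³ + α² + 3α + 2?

3

Multiply in 𝔽_7[α]: (α⁴ + 6α³ + 4α)·(2α² + α + 6) = 2α⁶ + 6α⁵ + 5α⁴ + 2α³ + 4α² + 3α.
Reduce using α⁵ ≡ 3α⁴ + 2α³ + 6α² + 4α + 5 (mod α⁵ + 4α⁴ + 5α³ + α² + 3α + 2).
Reduced: 3α⁴ + 3α³ + 5α + 4.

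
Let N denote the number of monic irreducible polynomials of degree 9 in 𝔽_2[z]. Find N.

56

x^(2^9) − x is the product of all monic irreducibles of degree dividing 9; Möbius inversion gives N = (1/9) Σ μ(9/d)·2^d.
Divisors of 9: 1, 3, 9; μ(9/d) for each: 0, -1, 1.
Σ = − 2^3 + 2^9 = 504.
N = 504/9 = 56.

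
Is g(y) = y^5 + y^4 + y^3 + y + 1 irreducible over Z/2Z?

Yes

Check for roots in Z/2Z: g(0) = 1; g(1) = 1.
No roots, so no linear factors.
Monic irreducibles of degree 2 over GF(2): y^2 + y + 1.
None of them divide g (all give nonzero remainder).
No irreducible factor of degree ≤ 2 exists, so g is irreducible over GF(2).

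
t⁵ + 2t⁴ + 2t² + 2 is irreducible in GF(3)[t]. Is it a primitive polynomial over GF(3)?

Write f(t) = t⁵ + 2t⁴ + 2t² + 2.
|GF(3^5)^×| = 3^5 − 1 = 242. Prime factorization: 242 = 2·11^2.
f is primitive ⇔ t has order 242 in GF(3)[t]/(f), i.e. t^(242/q) ≠ 1 for each prime q | 242.
t^(121) mod f = 1
t^(22) mod f = t⁴ + t³ + 2t².
Since t^(121) = 1, the order of t divides 121 < 242; not primitive.

No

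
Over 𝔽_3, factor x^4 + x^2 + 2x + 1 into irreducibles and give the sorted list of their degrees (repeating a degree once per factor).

4

Write h(x) = x^4 + x^2 + 2x + 1.
Roots in 𝔽_3: h(0) = 1; h(1) = 2; h(2) = 1.
Complete factorization: h(x) = (x^4 + x^2 + 2x + 1).
Factor degrees with multiplicity: 4 = 4.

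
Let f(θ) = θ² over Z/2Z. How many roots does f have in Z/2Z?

Evaluate at each of the 2 elements of Z/2Z:
f(0) = 0 → root; f(1) = 1.
Roots: {0}.

1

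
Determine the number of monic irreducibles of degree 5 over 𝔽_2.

Gauss's count: N_{2}(5) = (1/5) Σ_{d|5} μ(5/d)·2^d.
Divisors of 5: 1, 5; μ(5/d) for each: -1, 1.
Σ = − 2^1 + 2^5 = 30.
N = 30/5 = 6.

6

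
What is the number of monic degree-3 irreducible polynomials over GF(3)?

x^(3^3) − x is the product of all monic irreducibles of degree dividing 3; Möbius inversion gives N = (1/3) Σ μ(3/d)·3^d.
Divisors of 3: 1, 3; μ(3/d) for each: -1, 1.
Σ = − 3^1 + 3^3 = 24.
N = 24/3 = 8.

8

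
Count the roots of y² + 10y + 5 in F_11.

2

Write f(y) = y² + 10y + 5.
Evaluate at each of the 11 elements of F_11:
f(0) = 5; f(1) = 5; f(2) = 7; f(3) = 0 → root; f(4) = 6; f(5) = 3; f(6) = 2; f(7) = 3; f(8) = 6; f(9) = 0 → root; f(10) = 7.
Roots: {3, 9}.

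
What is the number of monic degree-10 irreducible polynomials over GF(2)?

99

Gauss's count: N_{2}(10) = (1/10) Σ_{d|10} μ(10/d)·2^d.
Divisors of 10: 1, 2, 5, 10; μ(10/d) for each: 1, -1, -1, 1.
Σ = 2^1 − 2^2 − 2^5 + 2^10 = 990.
N = 990/10 = 99.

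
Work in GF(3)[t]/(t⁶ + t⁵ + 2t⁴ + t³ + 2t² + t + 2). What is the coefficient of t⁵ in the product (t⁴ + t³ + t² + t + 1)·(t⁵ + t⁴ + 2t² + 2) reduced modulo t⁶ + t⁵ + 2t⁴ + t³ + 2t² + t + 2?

1

Multiply in GF(3)[t]: (t⁴ + t³ + t² + t + 1)·(t⁵ + t⁴ + 2t² + 2) = t⁹ + 2t⁸ + 2t⁷ + t⁶ + t⁵ + 2t⁴ + t³ + t² + 2t + 2.
Reduce using t⁶ ≡ 2t⁵ + t⁴ + 2t³ + t² + 2t + 1 (mod t⁶ + t⁵ + 2t⁴ + t³ + 2t² + t + 2).
Reduced: t⁵ + 2t⁴ + t³ + 2t² + 2t + 1.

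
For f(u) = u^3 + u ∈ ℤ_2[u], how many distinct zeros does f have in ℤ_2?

Evaluate at each of the 2 elements of ℤ_2:
f(0) = 0 → root; f(1) = 0 → root.
Roots: {0, 1}.

2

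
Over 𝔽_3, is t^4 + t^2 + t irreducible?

Write P(t) = t^4 + t^2 + t.
Check for roots in 𝔽_3: P(0) = 0 → root; P(1) = 0 → root; P(2) = 1.
P(0) = 0, so (t) divides P(t); P is reducible.

No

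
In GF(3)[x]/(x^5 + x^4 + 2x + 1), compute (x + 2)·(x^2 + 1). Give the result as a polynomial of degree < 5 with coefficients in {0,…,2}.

Multiply in GF(3)[x]: (x + 2)·(x^2 + 1) = x^3 + 2x^2 + x + 2.
Reduced: x^3 + 2x^2 + x + 2.

x^3 + 2x^2 + x + 2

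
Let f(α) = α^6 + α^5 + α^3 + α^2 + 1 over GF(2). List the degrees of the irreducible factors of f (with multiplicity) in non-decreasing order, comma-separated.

Roots in GF(2): f(0) = 1; f(1) = 1.
Complete factorization: f(α) = (α^6 + α^5 + α^3 + α^2 + 1).
Factor degrees with multiplicity: 6 = 6.

6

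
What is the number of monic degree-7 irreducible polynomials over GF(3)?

312

By the necklace-counting formula, N_3(7) = (1/7) Σ_{d|7} μ(7/d)·3^d.
Divisors of 7: 1, 7; μ(7/d) for each: -1, 1.
Σ = − 3^1 + 3^7 = 2184.
N = 2184/7 = 312.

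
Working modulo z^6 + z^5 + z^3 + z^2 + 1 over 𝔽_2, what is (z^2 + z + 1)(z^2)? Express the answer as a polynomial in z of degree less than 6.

Multiply in 𝔽_2[z]: (z^2 + z + 1)·(z^2) = z^4 + z^3 + z^2.
Reduced: z^4 + z^3 + z^2.

z^4 + z^3 + z^2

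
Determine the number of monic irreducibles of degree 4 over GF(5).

150

Gauss's count: N_{5}(4) = (1/4) Σ_{d|4} μ(4/d)·5^d.
Divisors of 4: 1, 2, 4; μ(4/d) for each: 0, -1, 1.
Σ = − 5^2 + 5^4 = 600.
N = 600/4 = 150.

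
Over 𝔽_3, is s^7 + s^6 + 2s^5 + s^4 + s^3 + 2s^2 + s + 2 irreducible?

Write h(s) = s^7 + s^6 + 2s^5 + s^4 + s^3 + 2s^2 + s + 2.
Check for roots in 𝔽_3: h(0) = 2; h(1) = 2; h(2) = 1.
No roots, so no linear factors.
Monic irreducibles of degree 2 over GF(3): s^2 + 1, s^2 + s + 2, s^2 + 2s + 2.
None of them divide h (all give nonzero remainder).
Degree-3 irreducible divisors: test the 8 monic irreducibles of degree 3 over GF(3).
None of them divide h (all give nonzero remainder).
No irreducible factor of degree ≤ 3 exists, so h is irreducible over GF(3).

Yes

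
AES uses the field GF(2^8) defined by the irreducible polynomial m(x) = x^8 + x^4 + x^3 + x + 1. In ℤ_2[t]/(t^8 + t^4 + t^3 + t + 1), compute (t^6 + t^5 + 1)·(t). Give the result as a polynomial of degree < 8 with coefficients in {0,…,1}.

t^7 + t^6 + t

Multiply in ℤ_2[t]: (t^6 + t^5 + 1)·(t) = t^7 + t^6 + t.
Reduced: t^7 + t^6 + t.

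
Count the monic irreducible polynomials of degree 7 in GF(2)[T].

18

x^(2^7) − x is the product of all monic irreducibles of degree dividing 7; Möbius inversion gives N = (1/7) Σ μ(7/d)·2^d.
Divisors of 7: 1, 7; μ(7/d) for each: -1, 1.
Σ = − 2^1 + 2^7 = 126.
N = 126/7 = 18.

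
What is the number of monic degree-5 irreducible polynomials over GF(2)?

6

x^(2^5) − x is the product of all monic irreducibles of degree dividing 5; Möbius inversion gives N = (1/5) Σ μ(5/d)·2^d.
Divisors of 5: 1, 5; μ(5/d) for each: -1, 1.
Σ = − 2^1 + 2^5 = 30.
N = 30/5 = 6.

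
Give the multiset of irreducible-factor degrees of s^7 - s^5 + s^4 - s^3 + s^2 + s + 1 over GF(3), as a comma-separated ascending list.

1, 1, 1, 1, 1, 2

Write h(s) = s^7 - s^5 + s^4 - s^3 + s^2 + s + 1.
Roots in GF(3): h(0) = 1; h(1) = 0 → root; h(2) = 0 → root.
Linear factors from roots: (s - 1), (s + 1).
Complete factorization: h(s) = (s + 1)^2·(s - 1)^3·(s^2 + s - 1).
Factor degrees with multiplicity: 1 + 1 + 1 + 1 + 1 + 2 = 7.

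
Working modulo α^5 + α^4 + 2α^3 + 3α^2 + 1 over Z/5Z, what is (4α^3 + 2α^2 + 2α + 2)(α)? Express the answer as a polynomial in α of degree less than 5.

4α^4 + 2α^3 + 2α^2 + 2α

Multiply in Z/5Z[α]: (4α^3 + 2α^2 + 2α + 2)·(α) = 4α^4 + 2α^3 + 2α^2 + 2α.
Reduced: 4α^4 + 2α^3 + 2α^2 + 2α.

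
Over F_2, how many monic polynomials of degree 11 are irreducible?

186

By the necklace-counting formula, N_2(11) = (1/11) Σ_{d|11} μ(11/d)·2^d.
Divisors of 11: 1, 11; μ(11/d) for each: -1, 1.
Σ = − 2^1 + 2^11 = 2046.
N = 2046/11 = 186.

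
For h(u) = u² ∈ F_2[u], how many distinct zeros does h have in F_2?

1

Evaluate at each of the 2 elements of F_2:
h(0) = 0 → root; h(1) = 1.
Roots: {0}.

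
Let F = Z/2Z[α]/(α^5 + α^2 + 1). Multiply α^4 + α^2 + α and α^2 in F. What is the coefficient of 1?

Multiply in Z/2Z[α]: (α^4 + α^2 + α)·(α^2) = α^6 + α^4 + α^3.
Reduce using α^5 ≡ α^2 + 1 (mod α^5 + α^2 + 1).
Reduced: α^4 + α.

0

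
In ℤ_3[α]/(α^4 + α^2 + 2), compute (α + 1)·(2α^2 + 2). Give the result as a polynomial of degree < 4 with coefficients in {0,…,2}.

Multiply in ℤ_3[α]: (α + 1)·(2α^2 + 2) = 2α^3 + 2α^2 + 2α + 2.
Reduced: 2α^3 + 2α^2 + 2α + 2.

2α^3 + 2α^2 + 2α + 2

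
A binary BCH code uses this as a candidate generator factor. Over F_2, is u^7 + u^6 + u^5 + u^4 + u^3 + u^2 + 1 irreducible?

Write P(u) = u^7 + u^6 + u^5 + u^4 + u^3 + u^2 + 1.
Check for roots in F_2: P(0) = 1; P(1) = 1.
No roots, so no linear factors.
Monic irreducibles of degree 2 over GF(2): u^2 + u + 1.
None of them divide P (all give nonzero remainder).
Monic irreducibles of degree 3 over GF(2): u^3 + u + 1, u^3 + u^2 + 1.
None of them divide P (all give nonzero remainder).
No irreducible factor of degree ≤ 3 exists, so P is irreducible over GF(2).

Yes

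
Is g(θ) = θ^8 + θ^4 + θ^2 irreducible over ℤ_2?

Check for roots in ℤ_2: g(0) = 0 → root; g(1) = 1.
g(0) = 0, so (θ) divides g(θ); g is reducible.

No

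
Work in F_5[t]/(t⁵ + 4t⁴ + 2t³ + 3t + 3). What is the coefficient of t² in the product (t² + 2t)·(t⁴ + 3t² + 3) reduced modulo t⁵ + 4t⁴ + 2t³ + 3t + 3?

0

Multiply in F_5[t]: (t² + 2t)·(t⁴ + 3t² + 3) = t⁶ + 2t⁵ + 3t⁴ + t³ + 3t² + t.
Reduce using t⁵ ≡ t⁴ + 3t³ + 2t + 2 (mod t⁵ + 4t⁴ + 2t³ + 3t + 3).
Reduced: 4t⁴ + 4t + 1.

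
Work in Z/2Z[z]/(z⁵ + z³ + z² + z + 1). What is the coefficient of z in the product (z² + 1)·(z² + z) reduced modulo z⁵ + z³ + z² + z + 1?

Multiply in Z/2Z[z]: (z² + 1)·(z² + z) = z⁴ + z³ + z² + z.
Reduced: z⁴ + z³ + z² + z.

1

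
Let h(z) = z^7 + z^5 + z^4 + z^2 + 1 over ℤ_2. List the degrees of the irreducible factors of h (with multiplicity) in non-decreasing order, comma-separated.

3, 4

Roots in ℤ_2: h(0) = 1; h(1) = 1.
Complete factorization: h(z) = (z^3 + z^2 + 1)·(z^4 + z^3 + 1).
Factor degrees with multiplicity: 3 + 4 = 7.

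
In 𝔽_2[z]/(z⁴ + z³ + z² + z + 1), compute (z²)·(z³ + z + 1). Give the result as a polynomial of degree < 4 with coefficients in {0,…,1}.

Multiply in 𝔽_2[z]: (z²)·(z³ + z + 1) = z⁵ + z³ + z².
Reduce using z⁴ ≡ z³ + z² + z + 1 (mod z⁴ + z³ + z² + z + 1).
Reduced: z³ + z² + 1.

z^3 + z^2 + 1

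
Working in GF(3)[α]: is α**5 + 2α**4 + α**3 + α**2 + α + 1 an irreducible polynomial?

Write f(α) = α**5 + 2α**4 + α**3 + α**2 + α + 1.
Check for roots in GF(3): f(0) = 1; f(1) = 1; f(2) = 1.
No roots, so no linear factors.
Monic irreducibles of degree 2 over GF(3): α**2 + 1, α**2 + α + 2, α**2 + 2α + 2.
None of them divide f (all give nonzero remainder).
No irreducible factor of degree ≤ 2 exists, so f is irreducible over GF(3).

Yes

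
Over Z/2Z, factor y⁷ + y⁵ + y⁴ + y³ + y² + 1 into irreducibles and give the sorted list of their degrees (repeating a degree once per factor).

Write f(y) = y⁷ + y⁵ + y⁴ + y³ + y² + 1.
Roots in Z/2Z: f(0) = 1; f(1) = 0 → root.
Linear factors from roots: (y + 1).
Complete factorization: f(y) = (y + 1)·(y² + y + 1)^3.
Factor degrees with multiplicity: 1 + 2 + 2 + 2 = 7.

1, 2, 2, 2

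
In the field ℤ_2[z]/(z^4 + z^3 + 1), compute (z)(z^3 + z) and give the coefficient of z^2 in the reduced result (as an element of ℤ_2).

Multiply in ℤ_2[z]: (z)·(z^3 + z) = z^4 + z^2.
Reduce using z^4 ≡ z^3 + 1 (mod z^4 + z^3 + 1).
Reduced: z^3 + z^2 + 1.

1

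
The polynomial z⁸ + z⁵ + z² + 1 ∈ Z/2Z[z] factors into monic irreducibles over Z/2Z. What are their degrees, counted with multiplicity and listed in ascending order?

1, 3, 4

Write g(z) = z⁸ + z⁵ + z² + 1.
Roots in Z/2Z: g(0) = 1; g(1) = 0 → root.
Linear factors from roots: (z + 1).
Complete factorization: g(z) = (z + 1)·(z³ + z + 1)·(z⁴ + z³ + 1).
Factor degrees with multiplicity: 1 + 3 + 4 = 8.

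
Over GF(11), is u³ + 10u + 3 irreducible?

Write f(u) = u³ + 10u + 3.
Check each element of GF(11) for a root: f(0)=3, f(1)=3, f(2)=9, f(3)=5, f(4)=8, f(5)=2, f(6)=4, f(7)=9, f(8)=1, f(9)=8, f(10)=3.
No roots. A degree-3 polynomial over a field with no linear factor is irreducible.

Yes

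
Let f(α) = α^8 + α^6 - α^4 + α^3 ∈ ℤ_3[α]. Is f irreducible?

Check for roots in ℤ_3: f(0) = 0 → root; f(1) = 2; f(2) = 0 → root.
f(0) = 0, so (α) divides f(α); f is reducible.

No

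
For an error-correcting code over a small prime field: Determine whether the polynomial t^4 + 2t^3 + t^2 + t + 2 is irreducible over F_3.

Write h(t) = t^4 + 2t^3 + t^2 + t + 2.
Check for roots in F_3: h(0) = 2; h(1) = 1; h(2) = 1.
No roots, so no linear factors.
Monic irreducibles of degree 2 over GF(3): t^2 + 1, t^2 + t + 2, t^2 + 2t + 2.
None of them divide h (all give nonzero remainder).
No irreducible factor of degree ≤ 2 exists, so h is irreducible over GF(3).

Yes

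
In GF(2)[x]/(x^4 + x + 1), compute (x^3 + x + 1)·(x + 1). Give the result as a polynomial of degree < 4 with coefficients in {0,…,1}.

x^3 + x^2 + x

Multiply in GF(2)[x]: (x^3 + x + 1)·(x + 1) = x^4 + x^3 + x^2 + 1.
Reduce using x^4 ≡ x + 1 (mod x^4 + x + 1).
Reduced: x^3 + x^2 + x.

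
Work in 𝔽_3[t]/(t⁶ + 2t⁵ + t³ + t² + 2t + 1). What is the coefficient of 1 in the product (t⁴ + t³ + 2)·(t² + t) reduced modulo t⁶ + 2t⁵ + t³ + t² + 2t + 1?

Multiply in 𝔽_3[t]: (t⁴ + t³ + 2)·(t² + t) = t⁶ + 2t⁵ + t⁴ + 2t² + 2t.
Reduce using t⁶ ≡ t⁵ + 2t³ + 2t² + t + 2 (mod t⁶ + 2t⁵ + t³ + t² + 2t + 1).
Reduced: t⁴ + 2t³ + t² + 2.

2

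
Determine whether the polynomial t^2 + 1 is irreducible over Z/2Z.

No

Write m(t) = t^2 + 1.
Check for roots in Z/2Z: m(0) = 1; m(1) = 0 → root.
m(1) = 0, so (t − 1) divides m(t); m is reducible.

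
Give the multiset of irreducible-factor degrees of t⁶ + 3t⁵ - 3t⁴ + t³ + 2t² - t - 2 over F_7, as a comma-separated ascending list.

6

Write f(t) = t⁶ + 3t⁵ - 3t⁴ + t³ + 2t² - t - 2.
Complete factorization: f(t) = (t⁶ + 3t⁵ - 3t⁴ + t³ + 2t² - t - 2).
Factor degrees with multiplicity: 6 = 6.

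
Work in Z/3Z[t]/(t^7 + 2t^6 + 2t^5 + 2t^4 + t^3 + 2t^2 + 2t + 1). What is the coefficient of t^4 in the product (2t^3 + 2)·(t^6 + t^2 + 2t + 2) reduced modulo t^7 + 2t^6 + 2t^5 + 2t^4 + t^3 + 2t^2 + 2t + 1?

2

Multiply in Z/3Z[t]: (2t^3 + 2)·(t^6 + t^2 + 2t + 2) = 2t^9 + 2t^6 + 2t^5 + t^4 + t^3 + 2t^2 + t + 1.
Reduce using t^7 ≡ t^6 + t^5 + t^4 + 2t^3 + t^2 + t + 2 (mod t^7 + 2t^6 + 2t^5 + 2t^4 + t^3 + 2t^2 + 2t + 1).
Reduced: t^6 + 2t^4 + t^3.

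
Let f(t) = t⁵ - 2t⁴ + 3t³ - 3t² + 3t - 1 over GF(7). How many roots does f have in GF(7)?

Evaluate at each of the 7 elements of GF(7):
f(0) = 6; f(1) = 1; f(2) = 3; f(3) = 3; f(4) = 2; f(5) = 5; f(6) = 1.
No element is a root.

0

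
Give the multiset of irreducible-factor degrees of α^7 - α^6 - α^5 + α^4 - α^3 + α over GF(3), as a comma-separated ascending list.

Write h(α) = α^7 - α^6 - α^5 + α^4 - α^3 + α.
Roots in GF(3): h(0) = 0 → root; h(1) = 0 → root; h(2) = 0 → root.
Linear factors from roots: (α), (α - 1), (α + 1).
Complete factorization: h(α) = (α)·(α + 1)·(α - 1)·(α^4 - α^3 - 1).
Factor degrees with multiplicity: 1 + 1 + 1 + 4 = 7.

1, 1, 1, 4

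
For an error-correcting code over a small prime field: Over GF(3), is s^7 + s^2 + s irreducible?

Write h(s) = s^7 + s^2 + s.
Check for roots in GF(3): h(0) = 0 → root; h(1) = 0 → root; h(2) = 2.
h(0) = 0, so (s) divides h(s); h is reducible.

No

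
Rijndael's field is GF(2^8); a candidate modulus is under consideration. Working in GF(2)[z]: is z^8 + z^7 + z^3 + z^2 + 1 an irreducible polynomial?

Yes

Write P(z) = z^8 + z^7 + z^3 + z^2 + 1.
Check for roots in GF(2): P(0) = 1; P(1) = 1.
No roots, so no linear factors.
Monic irreducibles of degree 2 over GF(2): z^2 + z + 1.
None of them divide P (all give nonzero remainder).
Monic irreducibles of degree 3 over GF(2): z^3 + z + 1, z^3 + z^2 + 1.
None of them divide P (all give nonzero remainder).
Monic irreducibles of degree 4 over GF(2): z^4 + z + 1, z^4 + z^3 + 1, z^4 + z^3 + z^2 + z + 1.
None of them divide P (all give nonzero remainder).
No irreducible factor of degree ≤ 4 exists, so P is irreducible over GF(2).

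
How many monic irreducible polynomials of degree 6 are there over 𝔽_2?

9

x^(2^6) − x is the product of all monic irreducibles of degree dividing 6; Möbius inversion gives N = (1/6) Σ μ(6/d)·2^d.
Divisors of 6: 1, 2, 3, 6; μ(6/d) for each: 1, -1, -1, 1.
Σ = 2^1 − 2^2 − 2^3 + 2^6 = 54.
N = 54/6 = 9.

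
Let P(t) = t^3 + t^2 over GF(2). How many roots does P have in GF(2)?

Evaluate at each of the 2 elements of GF(2):
P(0) = 0 → root; P(1) = 0 → root.
Roots: {0, 1}.

2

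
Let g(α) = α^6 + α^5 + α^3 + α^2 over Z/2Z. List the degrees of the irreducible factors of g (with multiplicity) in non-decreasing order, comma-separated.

Roots in Z/2Z: g(0) = 0 → root; g(1) = 0 → root.
Linear factors from roots: (α), (α + 1).
Complete factorization: g(α) = (α)^2·(α + 1)^2·(α^2 + α + 1).
Factor degrees with multiplicity: 1 + 1 + 1 + 1 + 2 = 6.

1, 1, 1, 1, 2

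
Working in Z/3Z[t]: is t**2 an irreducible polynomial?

No

Write h(t) = t**2.
Check for roots in Z/3Z: h(0) = 0 → root; h(1) = 1; h(2) = 1.
h(0) = 0, so (t) divides h(t); h is reducible.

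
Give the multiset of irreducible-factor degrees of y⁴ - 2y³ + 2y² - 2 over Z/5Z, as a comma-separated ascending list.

Write f(y) = y⁴ - 2y³ + 2y² - 2.
Roots in Z/5Z: f(0) = 3; f(1) = 4; f(2) = 1; f(3) = 3; f(4) = 3.
Complete factorization: f(y) = (y⁴ - 2y³ + 2y² - 2).
Factor degrees with multiplicity: 4 = 4.

4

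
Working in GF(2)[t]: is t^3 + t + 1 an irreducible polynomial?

Yes

Write g(t) = t^3 + t + 1.
Check for roots in GF(2): g(0) = 1; g(1) = 1.
No roots. A degree-3 polynomial over a field with no linear factor is irreducible.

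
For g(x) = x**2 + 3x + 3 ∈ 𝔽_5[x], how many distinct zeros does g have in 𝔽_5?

Evaluate at each of the 5 elements of 𝔽_5:
g(0) = 3; g(1) = 2; g(2) = 3; g(3) = 1; g(4) = 1.
No element is a root.

0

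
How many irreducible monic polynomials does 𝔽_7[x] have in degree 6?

Gauss's count: N_{7}(6) = (1/6) Σ_{d|6} μ(6/d)·7^d.
Divisors of 6: 1, 2, 3, 6; μ(6/d) for each: 1, -1, -1, 1.
Σ = 7^1 − 7^2 − 7^3 + 7^6 = 117264.
N = 117264/6 = 19544.

19544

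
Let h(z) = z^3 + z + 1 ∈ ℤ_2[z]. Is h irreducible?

Check for roots in ℤ_2: h(0) = 1; h(1) = 1.
No roots. A degree-3 polynomial over a field with no linear factor is irreducible.

Yes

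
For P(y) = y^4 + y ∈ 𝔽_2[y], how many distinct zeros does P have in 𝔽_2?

Evaluate at each of the 2 elements of 𝔽_2:
P(0) = 0 → root; P(1) = 0 → root.
Roots: {0, 1}.

2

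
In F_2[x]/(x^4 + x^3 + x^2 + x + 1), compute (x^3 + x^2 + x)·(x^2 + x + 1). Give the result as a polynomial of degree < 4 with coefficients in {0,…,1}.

Multiply in F_2[x]: (x^3 + x^2 + x)·(x^2 + x + 1) = x^5 + x^3 + x.
Reduce using x^4 ≡ x^3 + x^2 + x + 1 (mod x^4 + x^3 + x^2 + x + 1).
Reduced: x^3 + x + 1.

x^3 + x + 1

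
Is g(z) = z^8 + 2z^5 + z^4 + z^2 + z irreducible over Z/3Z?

No

Check for roots in Z/3Z: g(0) = 0 → root; g(1) = 0 → root; g(2) = 0 → root.
g(0) = 0, so (z) divides g(z); g is reducible.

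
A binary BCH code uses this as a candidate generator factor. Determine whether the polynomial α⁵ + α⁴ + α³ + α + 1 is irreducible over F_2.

Yes

Write f(α) = α⁵ + α⁴ + α³ + α + 1.
Check for roots in F_2: f(0) = 1; f(1) = 1.
No roots, so no linear factors.
Monic irreducibles of degree 2 over GF(2): α² + α + 1.
None of them divide f (all give nonzero remainder).
No irreducible factor of degree ≤ 2 exists, so f is irreducible over GF(2).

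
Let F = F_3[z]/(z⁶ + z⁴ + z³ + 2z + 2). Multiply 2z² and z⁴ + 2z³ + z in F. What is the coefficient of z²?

0

Multiply in F_3[z]: (2z²)·(z⁴ + 2z³ + z) = 2z⁶ + z⁵ + 2z³.
Reduce using z⁶ ≡ 2z⁴ + 2z³ + z + 1 (mod z⁶ + z⁴ + z³ + 2z + 2).
Reduced: z⁵ + z⁴ + 2z + 2.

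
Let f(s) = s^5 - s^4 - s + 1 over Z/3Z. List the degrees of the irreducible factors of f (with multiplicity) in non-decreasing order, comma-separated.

1, 1, 1, 2

Roots in Z/3Z: f(0) = 1; f(1) = 0 → root; f(2) = 0 → root.
Linear factors from roots: (s - 1), (s + 1).
Complete factorization: f(s) = (s + 1)·(s - 1)^2·(s^2 + 1).
Factor degrees with multiplicity: 1 + 1 + 1 + 2 = 5.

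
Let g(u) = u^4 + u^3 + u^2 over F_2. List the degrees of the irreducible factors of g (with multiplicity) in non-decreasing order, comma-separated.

1, 1, 2

Roots in F_2: g(0) = 0 → root; g(1) = 1.
Linear factors from roots: (u).
Complete factorization: g(u) = (u)^2·(u^2 + u + 1).
Factor degrees with multiplicity: 1 + 1 + 2 = 4.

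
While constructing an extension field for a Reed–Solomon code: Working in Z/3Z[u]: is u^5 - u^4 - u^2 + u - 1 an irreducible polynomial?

Yes

Write g(u) = u^5 - u^4 - u^2 + u - 1.
Check for roots in Z/3Z: g(0) = 2; g(1) = 2; g(2) = 1.
No roots, so no linear factors.
Monic irreducibles of degree 2 over GF(3): u^2 + 1, u^2 + u - 1, u^2 - u - 1.
None of them divide g (all give nonzero remainder).
No irreducible factor of degree ≤ 2 exists, so g is irreducible over GF(3).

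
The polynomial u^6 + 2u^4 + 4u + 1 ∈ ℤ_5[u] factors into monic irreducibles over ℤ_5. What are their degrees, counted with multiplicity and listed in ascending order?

1, 1, 1, 1, 2

Write g(u) = u^6 + 2u^4 + 4u + 1.
Roots in ℤ_5: g(0) = 1; g(1) = 3; g(2) = 0 → root; g(3) = 4; g(4) = 0 → root.
Linear factors from roots: (u + 3), (u + 1).
Complete factorization: g(u) = (u + 1)^2·(u + 3)^2·(u^2 + 2u + 4).
Factor degrees with multiplicity: 1 + 1 + 1 + 1 + 2 = 6.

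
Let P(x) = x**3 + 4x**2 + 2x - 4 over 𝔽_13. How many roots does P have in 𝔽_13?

Evaluate at each of the 13 elements of 𝔽_13:
P(0) = 9; P(1) = 3; P(2) = 11; P(3) = 0 → root; P(4) = 2; P(5) = 10; P(6) = 4; P(7) = 3; P(8) = 0 → root; P(9) = 1; P(10) = 12; P(11) = 0 → root; P(12) = 10.
Roots: {3, 8, 11}.

3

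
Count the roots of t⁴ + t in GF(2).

2

Write g(t) = t⁴ + t.
Evaluate at each of the 2 elements of GF(2):
g(0) = 0 → root; g(1) = 0 → root.
Roots: {0, 1}.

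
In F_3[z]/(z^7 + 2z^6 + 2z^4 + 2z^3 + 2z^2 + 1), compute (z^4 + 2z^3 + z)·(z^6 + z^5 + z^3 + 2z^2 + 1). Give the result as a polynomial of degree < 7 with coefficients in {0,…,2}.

Multiply in F_3[z]: (z^4 + 2z^3 + z)·(z^6 + z^5 + z^3 + 2z^2 + 1) = z^10 + 2z^8 + 2z^7 + 2z^6 + z^5 + 2z^4 + z^3 + z.
Reduce using z^7 ≡ z^6 + z^4 + z^3 + z^2 + 2 (mod z^7 + 2z^6 + 2z^4 + 2z^3 + 2z^2 + 1).
Reduced: z^6 + 2z^2 + z.

z^6 + 2z^2 + z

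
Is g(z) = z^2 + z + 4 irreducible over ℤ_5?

No

Check for roots in ℤ_5: g(0) = 4; g(1) = 1; g(2) = 0 → root; g(3) = 1; g(4) = 4.
g(2) = 0, so (z − 2) divides g(z); g is reducible.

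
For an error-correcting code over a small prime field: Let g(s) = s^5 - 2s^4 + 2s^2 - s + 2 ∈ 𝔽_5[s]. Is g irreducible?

Check for roots in 𝔽_5: g(0) = 2; g(1) = 2; g(2) = 3; g(3) = 3; g(4) = 2.
No roots, so no linear factors.
Degree-2 irreducible divisors: test the 10 monic irreducibles of degree 2 over GF(5).
None of them divide g (all give nonzero remainder).
No irreducible factor of degree ≤ 2 exists, so g is irreducible over GF(5).

Yes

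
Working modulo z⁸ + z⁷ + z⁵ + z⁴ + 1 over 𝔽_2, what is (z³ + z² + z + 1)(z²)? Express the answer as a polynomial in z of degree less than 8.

z^5 + z^4 + z^3 + z^2

Multiply in 𝔽_2[z]: (z³ + z² + z + 1)·(z²) = z⁵ + z⁴ + z³ + z².
Reduced: z⁵ + z⁴ + z³ + z².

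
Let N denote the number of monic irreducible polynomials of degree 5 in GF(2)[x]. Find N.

x^(2^5) − x is the product of all monic irreducibles of degree dividing 5; Möbius inversion gives N = (1/5) Σ μ(5/d)·2^d.
Divisors of 5: 1, 5; μ(5/d) for each: -1, 1.
Σ = − 2^1 + 2^5 = 30.
N = 30/5 = 6.

6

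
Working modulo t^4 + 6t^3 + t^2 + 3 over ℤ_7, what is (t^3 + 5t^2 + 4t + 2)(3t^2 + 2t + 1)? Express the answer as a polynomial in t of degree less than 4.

5t^3 + 6t^2 + 6t + 5

Multiply in ℤ_7[t]: (t^3 + 5t^2 + 4t + 2)·(3t^2 + 2t + 1) = 3t^5 + 3t^4 + 2t^3 + 5t^2 + t + 2.
Reduce using t^4 ≡ t^3 + 6t^2 + 4 (mod t^4 + 6t^3 + t^2 + 3).
Reduced: 5t^3 + 6t^2 + 6t + 5.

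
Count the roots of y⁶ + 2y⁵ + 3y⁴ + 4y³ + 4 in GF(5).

1

Write f(y) = y⁶ + 2y⁵ + 3y⁴ + 4y³ + 4.
Evaluate at each of the 5 elements of GF(5):
f(0) = 4; f(1) = 4; f(2) = 2; f(3) = 0 → root; f(4) = 2.
Roots: {3}.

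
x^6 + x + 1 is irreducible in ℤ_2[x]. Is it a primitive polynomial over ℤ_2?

Yes

Write f(x) = x^6 + x + 1.
|GF(2^6)^×| = 2^6 − 1 = 63. Prime factorization: 63 = 3^2·7.
f is primitive ⇔ x has order 63 in GF(2)[x]/(f), i.e. x^(63/q) ≠ 1 for each prime q | 63.
x^(21) mod f = x^5 + x^4 + x^3 + x + 1.
x^(9) mod f = x^4 + x^3.
None equal 1, so x has full order 63; f is primitive.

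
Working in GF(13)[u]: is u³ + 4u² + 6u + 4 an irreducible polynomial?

No

Write f(u) = u³ + 4u² + 6u + 4.
Check each element of GF(13) for a root: f(0)=4, f(1)=2, f(2)=1, f(3)=7, f(4)=0, f(5)=12, f(6)=10, f(7)=0, f(8)=1, f(9)=6, f(10)=8, f(11)=0, f(12)=1.
f(4) = 0, so (u − 4) divides f(u); f is reducible.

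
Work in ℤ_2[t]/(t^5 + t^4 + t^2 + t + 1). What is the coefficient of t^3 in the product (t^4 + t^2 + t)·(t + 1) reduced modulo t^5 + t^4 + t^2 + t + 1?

1

Multiply in ℤ_2[t]: (t^4 + t^2 + t)·(t + 1) = t^5 + t^4 + t^3 + t.
Reduce using t^5 ≡ t^4 + t^2 + t + 1 (mod t^5 + t^4 + t^2 + t + 1).
Reduced: t^3 + t^2 + 1.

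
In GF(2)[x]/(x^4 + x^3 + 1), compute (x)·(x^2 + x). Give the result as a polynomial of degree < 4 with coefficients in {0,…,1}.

Multiply in GF(2)[x]: (x)·(x^2 + x) = x^3 + x^2.
Reduced: x^3 + x^2.

x^3 + x^2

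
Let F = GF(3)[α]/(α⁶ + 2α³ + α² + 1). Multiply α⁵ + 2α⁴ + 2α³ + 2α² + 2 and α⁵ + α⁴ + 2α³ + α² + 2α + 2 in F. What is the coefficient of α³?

2

Multiply in GF(3)[α]: (α⁵ + 2α⁴ + 2α³ + 2α² + 2)·(α⁵ + α⁴ + 2α³ + α² + 2α + 2) = α¹⁰ + α⁶ + 2α⁵ + α + 1.
Reduce using α⁶ ≡ α³ + 2α² + 2 (mod α⁶ + 2α³ + α² + 1).
Reduced: 2α⁵ + 2α³ + 1.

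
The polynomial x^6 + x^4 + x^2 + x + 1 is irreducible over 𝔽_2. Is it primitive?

Write f(x) = x^6 + x^4 + x^2 + x + 1.
|GF(2^6)^×| = 2^6 − 1 = 63. Prime factorization: 63 = 3^2·7.
f is primitive ⇔ x has order 63 in GF(2)[x]/(f), i.e. x^(63/q) ≠ 1 for each prime q | 63.
x^(21) mod f = 1
x^(9) mod f = x^4 + x^2 + x.
Since x^(21) = 1, the order of x divides 21 < 63; not primitive.

No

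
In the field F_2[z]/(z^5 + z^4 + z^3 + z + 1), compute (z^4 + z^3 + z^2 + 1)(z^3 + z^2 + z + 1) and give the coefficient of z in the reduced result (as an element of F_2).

1

Multiply in F_2[z]: (z^4 + z^3 + z^2 + 1)·(z^3 + z^2 + z + 1) = z^7 + z^5 + z^4 + z^3 + z + 1.
Reduce using z^5 ≡ z^4 + z^3 + z + 1 (mod z^5 + z^4 + z^3 + z + 1).
Reduced: z^4 + z^3 + z.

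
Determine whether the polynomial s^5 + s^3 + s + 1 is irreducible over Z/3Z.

Write P(s) = s^5 + s^3 + s + 1.
Check for roots in Z/3Z: P(0) = 1; P(1) = 1; P(2) = 1.
No roots, so no linear factors.
Monic irreducibles of degree 2 over GF(3): s^2 + 1, s^2 + s - 1, s^2 - s - 1.
None of them divide P (all give nonzero remainder).
No irreducible factor of degree ≤ 2 exists, so P is irreducible over GF(3).

Yes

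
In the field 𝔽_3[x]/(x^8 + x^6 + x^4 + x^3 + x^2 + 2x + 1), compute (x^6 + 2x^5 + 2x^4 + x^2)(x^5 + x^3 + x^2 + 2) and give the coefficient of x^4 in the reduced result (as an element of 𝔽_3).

1

Multiply in 𝔽_3[x]: (x^6 + 2x^5 + 2x^4 + x^2)·(x^5 + x^3 + x^2 + 2) = x^11 + 2x^10 + 2x^7 + x^6 + 2x^5 + 2x^4 + 2x^2.
Reduce using x^8 ≡ 2x^6 + 2x^4 + 2x^3 + 2x^2 + x + 2 (mod x^8 + x^6 + x^4 + x^3 + x^2 + 2x + 1).
Reduced: 2x^7 + x^4 + x^3 + x^2 + 2x + 2.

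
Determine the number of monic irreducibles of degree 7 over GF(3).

x^(3^7) − x is the product of all monic irreducibles of degree dividing 7; Möbius inversion gives N = (1/7) Σ μ(7/d)·3^d.
Divisors of 7: 1, 7; μ(7/d) for each: -1, 1.
Σ = − 3^1 + 3^7 = 2184.
N = 2184/7 = 312.

312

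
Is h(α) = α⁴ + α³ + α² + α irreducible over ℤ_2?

No

Check for roots in ℤ_2: h(0) = 0 → root; h(1) = 0 → root.
h(0) = 0, so (α) divides h(α); h is reducible.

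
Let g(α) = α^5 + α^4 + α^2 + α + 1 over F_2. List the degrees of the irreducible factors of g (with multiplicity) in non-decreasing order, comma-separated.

5

Roots in F_2: g(0) = 1; g(1) = 1.
Complete factorization: g(α) = (α^5 + α^4 + α^2 + α + 1).
Factor degrees with multiplicity: 5 = 5.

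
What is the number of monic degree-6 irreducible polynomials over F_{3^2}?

88440

Gauss's count: N_{9}(6) = (1/6) Σ_{d|6} μ(6/d)·9^d.
Divisors of 6: 1, 2, 3, 6; μ(6/d) for each: 1, -1, -1, 1.
Σ = 9^1 − 9^2 − 9^3 + 9^6 = 530640.
N = 530640/6 = 88440.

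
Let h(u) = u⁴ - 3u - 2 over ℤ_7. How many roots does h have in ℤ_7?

Evaluate at each of the 7 elements of ℤ_7:
h(0) = 5; h(1) = 3; h(2) = 1; h(3) = 0 → root; h(4) = 4; h(5) = 6; h(6) = 2.
Roots: {3}.

1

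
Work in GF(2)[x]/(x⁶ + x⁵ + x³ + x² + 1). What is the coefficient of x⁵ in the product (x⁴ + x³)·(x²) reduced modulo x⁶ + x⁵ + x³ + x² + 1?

0

Multiply in GF(2)[x]: (x⁴ + x³)·(x²) = x⁶ + x⁵.
Reduce using x⁶ ≡ x⁵ + x³ + x² + 1 (mod x⁶ + x⁵ + x³ + x² + 1).
Reduced: x³ + x² + 1.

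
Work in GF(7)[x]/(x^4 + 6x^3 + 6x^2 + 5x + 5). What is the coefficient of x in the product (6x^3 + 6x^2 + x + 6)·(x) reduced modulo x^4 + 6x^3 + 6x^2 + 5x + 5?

Multiply in GF(7)[x]: (6x^3 + 6x^2 + x + 6)·(x) = 6x^4 + 6x^3 + x^2 + 6x.
Reduce using x^4 ≡ x^3 + x^2 + 2x + 2 (mod x^4 + 6x^3 + 6x^2 + 5x + 5).
Reduced: 5x^3 + 4x + 5.

4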